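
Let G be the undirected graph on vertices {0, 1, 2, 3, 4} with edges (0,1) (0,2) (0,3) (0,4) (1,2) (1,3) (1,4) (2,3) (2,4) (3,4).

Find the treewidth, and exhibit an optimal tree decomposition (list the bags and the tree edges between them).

A single bag containing all 5 vertices is trivially a valid decomposition of width 4. For the lower bound, the 5 vertices {0, 1, 2, 3, 4} are pairwise adjacent, and any tree decomposition puts a clique entirely inside one bag — forcing width ≥ 4. The upper and lower bounds meet at 4, so that is the treewidth.

Treewidth 4.
One such decomposition:
Bags: B1 = {0, 1, 2, 3, 4}
Tree: (single bag)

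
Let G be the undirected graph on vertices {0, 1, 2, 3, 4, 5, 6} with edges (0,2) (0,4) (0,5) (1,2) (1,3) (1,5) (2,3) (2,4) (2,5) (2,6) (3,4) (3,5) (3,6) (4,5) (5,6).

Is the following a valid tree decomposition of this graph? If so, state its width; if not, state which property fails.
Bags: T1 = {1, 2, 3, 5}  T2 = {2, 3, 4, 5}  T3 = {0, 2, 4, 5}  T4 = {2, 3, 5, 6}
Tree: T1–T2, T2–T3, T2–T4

Every vertex of G appears in some bag (union = {0, 1, 2, 3, 4, 5, 6}); every edge is covered by a bag; and for each vertex v the set of bags containing v is connected in the bag tree. The decomposition is therefore valid. The largest bag has 4 vertices, so the width is 3.

Yes; width 3.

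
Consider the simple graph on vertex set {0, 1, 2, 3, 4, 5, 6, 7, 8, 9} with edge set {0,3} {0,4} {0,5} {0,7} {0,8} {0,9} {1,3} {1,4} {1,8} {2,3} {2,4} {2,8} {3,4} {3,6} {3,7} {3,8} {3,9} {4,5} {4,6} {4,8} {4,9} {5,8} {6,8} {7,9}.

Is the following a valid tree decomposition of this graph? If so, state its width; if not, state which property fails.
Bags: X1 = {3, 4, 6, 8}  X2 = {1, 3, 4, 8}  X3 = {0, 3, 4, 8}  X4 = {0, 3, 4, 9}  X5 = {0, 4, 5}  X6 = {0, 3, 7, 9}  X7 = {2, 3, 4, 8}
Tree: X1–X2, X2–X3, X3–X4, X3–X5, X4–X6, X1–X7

No — edge (8,5) lies in no bag.

A tree decomposition must satisfy three properties: every vertex lies in some bag; for every edge, both endpoints lie together in some bag; and for every vertex, the bags containing it form a connected subtree. Here edge (8,5) lies in no bag, so the decomposition is invalid.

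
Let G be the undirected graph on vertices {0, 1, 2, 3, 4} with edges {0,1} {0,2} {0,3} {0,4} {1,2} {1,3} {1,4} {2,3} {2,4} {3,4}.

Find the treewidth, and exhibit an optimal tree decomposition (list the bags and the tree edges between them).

Treewidth 4.
One optimal decomposition is:
Bags: B1 = {0, 1, 2, 3, 4}
Tree: (single bag)

With just one bag of size 5, the width is 5 − 1 = 4, so tw(G) ≤ 4. On the other hand G contains the 5-clique {0, 1, 2, 3, 4}. A clique must lie in a single bag of any decomposition, so no decomposition can have width below 4. Hence tw(G) = 4 exactly.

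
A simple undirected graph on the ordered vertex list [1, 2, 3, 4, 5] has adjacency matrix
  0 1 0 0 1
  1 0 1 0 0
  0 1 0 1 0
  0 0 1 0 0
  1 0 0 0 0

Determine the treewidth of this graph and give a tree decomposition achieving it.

Treewidth 1.
One optimal decomposition is:
Bags: B1 = {3, 4}  B2 = {2, 3}  B3 = {1, 2}  B4 = {1, 5}
Tree: B1–B2, B2–B3, B3–B4

Each bag holds 2 vertices, so the decomposition has width 1, which upper-bounds the treewidth. G has an edge, so its treewidth is at least 1. Combining the bounds, tw(G) = 1.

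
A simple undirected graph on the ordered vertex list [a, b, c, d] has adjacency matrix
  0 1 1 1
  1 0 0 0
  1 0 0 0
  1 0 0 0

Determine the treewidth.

1

A width-1 tree decomposition is:
Bags: B1 = {a, c}  B2 = {a, d}  B3 = {a, b}
Tree: B1–B2, B2–B3
Every bag has size at most 2, so the width is 2 − 1 = 1 and tw(G) ≤ 1. G has an edge, so its treewidth is at least 1. Hence tw(G) = 1 exactly.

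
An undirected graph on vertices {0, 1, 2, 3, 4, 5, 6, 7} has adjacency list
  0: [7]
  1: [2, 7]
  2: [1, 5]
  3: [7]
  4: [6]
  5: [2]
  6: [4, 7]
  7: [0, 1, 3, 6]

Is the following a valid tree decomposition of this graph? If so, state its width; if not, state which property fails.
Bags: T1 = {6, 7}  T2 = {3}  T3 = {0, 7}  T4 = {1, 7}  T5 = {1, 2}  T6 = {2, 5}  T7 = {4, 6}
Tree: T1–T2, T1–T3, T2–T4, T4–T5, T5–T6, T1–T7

No — edge (7,3) lies in no bag.

A tree decomposition must satisfy three properties: every vertex lies in some bag; for every edge, both endpoints lie together in some bag; and for every vertex, the bags containing it form a connected subtree. Here edge (7,3) lies in no bag, so the decomposition is invalid.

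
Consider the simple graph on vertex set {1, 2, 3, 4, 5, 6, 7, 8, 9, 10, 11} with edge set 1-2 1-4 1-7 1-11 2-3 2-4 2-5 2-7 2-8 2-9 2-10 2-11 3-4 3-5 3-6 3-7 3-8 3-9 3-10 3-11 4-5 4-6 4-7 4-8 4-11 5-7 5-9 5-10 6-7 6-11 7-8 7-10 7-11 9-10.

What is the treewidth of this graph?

4

A width-4 tree decomposition is:
Bags: B1 = {2, 3, 4, 5, 7}  B2 = {2, 3, 4, 7, 11}  B3 = {3, 4, 6, 7, 11}  B4 = {2, 3, 5, 7, 10}  B5 = {2, 3, 5, 9, 10}  B6 = {1, 2, 4, 7, 11}  B7 = {2, 3, 4, 7, 8}
Tree: B1–B2, B2–B3, B1–B4, B4–B5, B2–B6, B2–B7
The largest bag has 5 vertices, giving width 4; this decomposition certifies tw(G) ≤ 4. On the other hand G contains the 5-clique {1, 2, 4, 7, 11}. A clique must lie in a single bag of any decomposition, so no decomposition can have width below 4. Combining the bounds, tw(G) = 4.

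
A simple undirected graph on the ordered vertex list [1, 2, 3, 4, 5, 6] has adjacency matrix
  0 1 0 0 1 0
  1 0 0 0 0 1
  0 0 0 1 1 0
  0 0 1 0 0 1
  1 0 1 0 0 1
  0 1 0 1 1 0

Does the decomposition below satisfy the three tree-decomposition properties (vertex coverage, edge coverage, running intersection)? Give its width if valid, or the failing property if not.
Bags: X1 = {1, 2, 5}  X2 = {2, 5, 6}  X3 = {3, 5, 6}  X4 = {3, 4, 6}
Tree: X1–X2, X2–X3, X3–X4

Yes; width 2.

Every vertex of G appears in some bag (union = {1, 2, 3, 4, 5, 6}); every edge is covered by a bag; and for each vertex v the set of bags containing v is connected in the bag tree. The decomposition is therefore valid. The largest bag has 3 vertices, so the width is 2.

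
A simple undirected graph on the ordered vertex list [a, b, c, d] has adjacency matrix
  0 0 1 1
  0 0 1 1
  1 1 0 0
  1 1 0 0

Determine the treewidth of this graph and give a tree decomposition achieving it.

The largest bag has 3 vertices, giving width 2; this decomposition certifies tw(G) ≤ 2. For the lower bound, G contains the cycle d–a–c–b–d, so G is not a forest; only forests have treewidth ≤ 1, hence tw(G) ≥ 2. Therefore the treewidth is 2.

Treewidth 2.
Bags: B1 = {a, c, d}  B2 = {b, c, d}
Tree: B1–B2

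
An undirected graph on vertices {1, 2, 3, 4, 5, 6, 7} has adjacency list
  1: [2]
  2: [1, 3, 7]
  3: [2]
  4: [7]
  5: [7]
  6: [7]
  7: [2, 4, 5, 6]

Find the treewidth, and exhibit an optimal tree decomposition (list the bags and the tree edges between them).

Treewidth 1.
Bags: B1 = {5, 7}  B2 = {2, 7}  B3 = {4, 7}  B4 = {6, 7}  B5 = {1, 2}  B6 = {2, 3}
Tree: B1–B2, B2–B3, B3–B4, B2–B5, B5–B6

The largest bag has 2 vertices, giving width 1; this decomposition certifies tw(G) ≤ 1. Since G has at least one edge (e.g. 7–5), it is not an edgeless graph, so tw(G) ≥ 1. The upper and lower bounds meet at 1, so that is the treewidth.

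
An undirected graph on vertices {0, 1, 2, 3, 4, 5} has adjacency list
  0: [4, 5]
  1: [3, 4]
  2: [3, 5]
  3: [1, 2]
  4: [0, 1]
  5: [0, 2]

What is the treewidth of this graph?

2

A width-2 tree decomposition is:
Bags: B1 = {1, 3, 4}  B2 = {2, 3, 4}  B3 = {2, 4, 5}  B4 = {0, 4, 5}
Tree: B1–B2, B2–B3, B3–B4
The largest bag has 3 vertices, giving width 2; this decomposition certifies tw(G) ≤ 2. The edges 4–1–3–2–5–0–4 form a cycle, so G is not a tree and its treewidth is at least 2. Combining the bounds, tw(G) = 2.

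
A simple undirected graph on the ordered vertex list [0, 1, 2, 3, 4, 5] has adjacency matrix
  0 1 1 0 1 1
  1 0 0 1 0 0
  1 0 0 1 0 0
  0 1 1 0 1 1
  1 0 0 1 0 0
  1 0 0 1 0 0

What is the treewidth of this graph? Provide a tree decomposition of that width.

Each bag holds 3 vertices, so the decomposition has width 2, which upper-bounds the treewidth. For the lower bound, G contains the cycle 4–3–2–0–4, so G is not a forest; only forests have treewidth ≤ 1, hence tw(G) ≥ 2. The upper and lower bounds meet at 2, so that is the treewidth.

Treewidth 2.
One such decomposition:
Bags: B1 = {0, 3, 4}  B2 = {0, 2, 3}  B3 = {0, 1, 3}  B4 = {0, 3, 5}
Tree: B1–B2, B2–B3, B3–B4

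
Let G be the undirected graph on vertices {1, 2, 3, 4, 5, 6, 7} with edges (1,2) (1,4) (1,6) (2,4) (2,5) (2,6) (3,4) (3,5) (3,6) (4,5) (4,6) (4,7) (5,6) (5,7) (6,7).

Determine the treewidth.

A width-3 tree decomposition is:
Bags: B1 = {4, 5, 6, 7}  B2 = {2, 4, 5, 6}  B3 = {3, 4, 5, 6}  B4 = {1, 2, 4, 6}
Tree: B1–B2, B1–B3, B2–B4
The largest bag has 4 vertices, giving width 3; this decomposition certifies tw(G) ≤ 3. For the lower bound, the 4 vertices {1, 2, 4, 6} are pairwise adjacent, and any tree decomposition puts a clique entirely inside one bag — forcing width ≥ 3. Therefore the treewidth is 3.

3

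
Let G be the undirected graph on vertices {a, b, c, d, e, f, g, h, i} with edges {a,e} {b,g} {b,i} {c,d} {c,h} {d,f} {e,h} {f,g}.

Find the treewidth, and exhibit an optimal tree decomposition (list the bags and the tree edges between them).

The largest bag has 2 vertices, giving width 1; this decomposition certifies tw(G) ≤ 1. Since G has at least one edge (e.g. i–b), it is not an edgeless graph, so tw(G) ≥ 1. Combining the bounds, tw(G) = 1.

Treewidth 1.
Bags: B1 = {b, i}  B2 = {b, g}  B3 = {f, g}  B4 = {d, f}  B5 = {c, d}  B6 = {c, h}  B7 = {e, h}  B8 = {a, e}
Tree: B1–B2, B2–B3, B3–B4, B4–B5, B5–B6, B6–B7, B7–B8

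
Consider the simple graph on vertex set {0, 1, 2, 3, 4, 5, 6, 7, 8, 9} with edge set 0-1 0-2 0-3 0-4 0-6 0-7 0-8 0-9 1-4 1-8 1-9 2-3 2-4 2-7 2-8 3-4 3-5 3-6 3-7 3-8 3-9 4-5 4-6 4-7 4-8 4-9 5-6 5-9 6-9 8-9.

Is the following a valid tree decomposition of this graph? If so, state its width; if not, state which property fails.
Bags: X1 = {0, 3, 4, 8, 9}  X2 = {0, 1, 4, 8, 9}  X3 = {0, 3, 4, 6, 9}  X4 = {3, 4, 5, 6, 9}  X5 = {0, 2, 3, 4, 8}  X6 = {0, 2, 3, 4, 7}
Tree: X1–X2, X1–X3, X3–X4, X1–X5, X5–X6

Yes; width 4.

Vertex coverage: the bags together contain {0, 1, 2, 3, 4, 5, 6, 7, 8, 9}, the full vertex set. Edge coverage: each edge of G has both endpoints in at least one bag. Running intersection: for every vertex, the bags containing it form a connected subtree. All three properties hold, so this is a valid tree decomposition of width max|bag| − 1 = 4, and hence tw(G) ≤ 4.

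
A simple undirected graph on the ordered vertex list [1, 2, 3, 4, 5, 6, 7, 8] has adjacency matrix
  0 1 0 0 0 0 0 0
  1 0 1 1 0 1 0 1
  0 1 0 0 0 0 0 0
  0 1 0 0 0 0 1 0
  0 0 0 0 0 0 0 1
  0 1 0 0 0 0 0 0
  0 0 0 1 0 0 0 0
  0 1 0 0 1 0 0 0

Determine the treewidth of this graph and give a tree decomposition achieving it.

Treewidth 1.
Bags: B1 = {2, 6}  B2 = {2, 4}  B3 = {2, 3}  B4 = {2, 8}  B5 = {4, 7}  B6 = {5, 8}  B7 = {1, 2}
Tree: B1–B2, B1–B3, B3–B4, B2–B5, B4–B6, B2–B7

Every bag has size at most 2, so the width is 2 − 1 = 1 and tw(G) ≤ 1. Any graph with an edge has treewidth ≥ 1, and G has the edge 2–6. Hence tw(G) = 1 exactly.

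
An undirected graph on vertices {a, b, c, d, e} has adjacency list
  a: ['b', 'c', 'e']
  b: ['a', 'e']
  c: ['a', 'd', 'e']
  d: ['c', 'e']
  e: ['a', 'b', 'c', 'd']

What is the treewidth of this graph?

2

A width-2 tree decomposition is:
Bags: B1 = {a, c, e}  B2 = {a, b, e}  B3 = {c, d, e}
Tree: B1–B2, B1–B3
The largest bag has 3 vertices, giving width 2; this decomposition certifies tw(G) ≤ 2. Conversely, {c, d, e} is a clique of size 3, and the vertices of any clique must share a bag in every tree decomposition; so some bag has ≥ 3 vertices and tw(G) ≥ 2. Hence tw(G) = 2 exactly.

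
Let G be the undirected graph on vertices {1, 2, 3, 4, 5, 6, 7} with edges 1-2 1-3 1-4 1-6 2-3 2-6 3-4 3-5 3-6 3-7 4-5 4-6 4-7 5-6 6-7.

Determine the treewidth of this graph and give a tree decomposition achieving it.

Each bag holds 4 vertices, so the decomposition has width 3, which upper-bounds the treewidth. Conversely, {1, 2, 3, 6} is a clique of size 4, and the vertices of any clique must share a bag in every tree decomposition; so some bag has ≥ 4 vertices and tw(G) ≥ 3. The upper and lower bounds meet at 3, so that is the treewidth.

Treewidth 3.
Bags: B1 = {3, 4, 5, 6}  B2 = {3, 4, 6, 7}  B3 = {1, 3, 4, 6}  B4 = {1, 2, 3, 6}
Tree: B1–B2, B1–B3, B3–B4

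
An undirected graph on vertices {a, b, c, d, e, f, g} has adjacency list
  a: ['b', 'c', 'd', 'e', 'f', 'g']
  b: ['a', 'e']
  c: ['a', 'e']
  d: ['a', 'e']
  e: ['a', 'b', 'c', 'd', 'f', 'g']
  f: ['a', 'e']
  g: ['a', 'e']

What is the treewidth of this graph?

A width-2 tree decomposition is:
Bags: B1 = {a, d, e}  B2 = {a, e, f}  B3 = {a, b, e}  B4 = {a, e, g}  B5 = {a, c, e}
Tree: B1–B2, B2–B3, B1–B4, B4–B5
Every bag has size at most 3, so the width is 3 − 1 = 2 and tw(G) ≤ 2. For the lower bound, the 3 vertices {a, d, e} are pairwise adjacent, and any tree decomposition puts a clique entirely inside one bag — forcing width ≥ 2. The upper and lower bounds meet at 2, so that is the treewidth.

2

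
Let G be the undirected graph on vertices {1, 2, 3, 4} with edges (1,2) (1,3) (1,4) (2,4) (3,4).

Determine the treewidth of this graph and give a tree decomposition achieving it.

Each bag holds 3 vertices, so the decomposition has width 2, which upper-bounds the treewidth. For the lower bound, the 3 vertices {1, 2, 4} are pairwise adjacent, and any tree decomposition puts a clique entirely inside one bag — forcing width ≥ 2. Hence tw(G) = 2 exactly.

Treewidth 2.
One optimal decomposition is:
Bags: B1 = {1, 2, 4}  B2 = {1, 3, 4}
Tree: B1–B2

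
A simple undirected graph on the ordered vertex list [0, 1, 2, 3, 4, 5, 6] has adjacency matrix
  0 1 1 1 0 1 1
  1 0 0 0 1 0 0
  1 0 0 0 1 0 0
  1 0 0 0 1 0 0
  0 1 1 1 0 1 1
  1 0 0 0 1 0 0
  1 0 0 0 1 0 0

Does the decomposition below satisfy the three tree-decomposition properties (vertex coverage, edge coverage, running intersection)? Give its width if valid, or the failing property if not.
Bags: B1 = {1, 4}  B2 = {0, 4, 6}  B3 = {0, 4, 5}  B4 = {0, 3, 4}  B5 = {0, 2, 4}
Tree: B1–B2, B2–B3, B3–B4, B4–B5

No — edge (0,1) lies in no bag.

A tree decomposition must satisfy three properties: every vertex lies in some bag; for every edge, both endpoints lie together in some bag; and for every vertex, the bags containing it form a connected subtree. Here edge (0,1) lies in no bag, so the decomposition is invalid.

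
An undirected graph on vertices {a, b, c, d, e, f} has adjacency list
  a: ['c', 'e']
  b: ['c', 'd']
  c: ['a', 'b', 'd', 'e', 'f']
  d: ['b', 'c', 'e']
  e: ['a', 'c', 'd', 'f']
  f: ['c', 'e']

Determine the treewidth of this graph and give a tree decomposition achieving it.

Each bag holds 3 vertices, so the decomposition has width 2, which upper-bounds the treewidth. Conversely, {c, d, e} is a clique of size 3, and the vertices of any clique must share a bag in every tree decomposition; so some bag has ≥ 3 vertices and tw(G) ≥ 2. Hence tw(G) = 2 exactly.

Treewidth 2.
One such decomposition:
Bags: B1 = {a, c, e}  B2 = {c, d, e}  B3 = {b, c, d}  B4 = {c, e, f}
Tree: B1–B2, B2–B3, B2–B4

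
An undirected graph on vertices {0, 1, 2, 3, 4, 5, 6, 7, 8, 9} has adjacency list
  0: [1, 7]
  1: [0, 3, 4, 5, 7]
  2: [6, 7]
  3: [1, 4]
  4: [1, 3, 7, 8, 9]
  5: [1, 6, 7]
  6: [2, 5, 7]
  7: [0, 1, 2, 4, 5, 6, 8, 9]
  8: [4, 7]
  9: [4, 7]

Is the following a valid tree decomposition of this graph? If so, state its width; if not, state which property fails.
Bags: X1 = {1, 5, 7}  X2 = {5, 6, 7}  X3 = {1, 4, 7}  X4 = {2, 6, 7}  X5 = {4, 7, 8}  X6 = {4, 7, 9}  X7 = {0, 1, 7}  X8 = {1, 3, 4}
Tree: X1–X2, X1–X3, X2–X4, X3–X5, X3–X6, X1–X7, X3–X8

Checking the three conditions: (i) the bags cover all of {0, 1, 2, 3, 4, 5, 6, 7, 8, 9}; (ii) for each edge, some bag contains both endpoints; (iii) the bags containing any fixed vertex form a subtree. All hold, so the decomposition is valid with width 3 − 1 = 2.

Yes; width 2.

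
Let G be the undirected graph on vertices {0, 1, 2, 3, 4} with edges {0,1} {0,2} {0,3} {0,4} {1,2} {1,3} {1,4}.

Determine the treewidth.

A width-2 tree decomposition is:
Bags: B1 = {0, 1, 3}  B2 = {0, 1, 4}  B3 = {0, 1, 2}
Tree: B1–B2, B2–B3
Each bag holds 3 vertices, so the decomposition has width 2, which upper-bounds the treewidth. Conversely, {0, 1, 2} is a clique of size 3, and the vertices of any clique must share a bag in every tree decomposition; so some bag has ≥ 3 vertices and tw(G) ≥ 2. Hence tw(G) = 2 exactly.

2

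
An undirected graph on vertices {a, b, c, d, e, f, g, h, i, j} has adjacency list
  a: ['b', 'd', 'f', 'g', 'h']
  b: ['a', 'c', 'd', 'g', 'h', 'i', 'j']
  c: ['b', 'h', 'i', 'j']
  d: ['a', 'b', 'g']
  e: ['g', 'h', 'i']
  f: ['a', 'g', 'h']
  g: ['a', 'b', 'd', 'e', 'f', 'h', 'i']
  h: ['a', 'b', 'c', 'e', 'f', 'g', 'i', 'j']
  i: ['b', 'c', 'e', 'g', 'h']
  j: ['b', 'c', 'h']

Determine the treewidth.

A width-3 tree decomposition is:
Bags: B1 = {b, g, h, i}  B2 = {e, g, h, i}  B3 = {b, c, h, i}  B4 = {b, c, h, j}  B5 = {a, b, g, h}  B6 = {a, f, g, h}  B7 = {a, b, d, g}
Tree: B1–B2, B1–B3, B3–B4, B1–B5, B5–B6, B5–B7
The largest bag has 4 vertices, giving width 3; this decomposition certifies tw(G) ≤ 3. Conversely, {a, b, d, g} is a clique of size 4, and the vertices of any clique must share a bag in every tree decomposition; so some bag has ≥ 4 vertices and tw(G) ≥ 3. Therefore the treewidth is 3.

3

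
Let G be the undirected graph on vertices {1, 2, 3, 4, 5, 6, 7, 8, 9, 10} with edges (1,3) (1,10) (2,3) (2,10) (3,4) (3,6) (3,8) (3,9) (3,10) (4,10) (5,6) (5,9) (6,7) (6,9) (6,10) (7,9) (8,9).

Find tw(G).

2

A width-2 tree decomposition is:
Bags: B1 = {3, 6, 9}  B2 = {3, 6, 10}  B3 = {1, 3, 10}  B4 = {3, 4, 10}  B5 = {2, 3, 10}  B6 = {3, 8, 9}  B7 = {6, 7, 9}  B8 = {5, 6, 9}
Tree: B1–B2, B2–B3, B2–B4, B2–B5, B1–B6, B1–B7, B1–B8
The largest bag has 3 vertices, giving width 2; this decomposition certifies tw(G) ≤ 2. Conversely, {3, 8, 9} is a clique of size 3, and the vertices of any clique must share a bag in every tree decomposition; so some bag has ≥ 3 vertices and tw(G) ≥ 2. The upper and lower bounds meet at 2, so that is the treewidth.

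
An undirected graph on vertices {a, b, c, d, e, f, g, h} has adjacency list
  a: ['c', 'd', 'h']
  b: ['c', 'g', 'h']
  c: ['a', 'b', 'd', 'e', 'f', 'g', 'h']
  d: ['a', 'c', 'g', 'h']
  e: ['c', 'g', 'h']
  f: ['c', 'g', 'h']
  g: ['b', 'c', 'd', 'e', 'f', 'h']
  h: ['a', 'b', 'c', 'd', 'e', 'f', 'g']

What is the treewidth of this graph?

3

A width-3 tree decomposition is:
Bags: B1 = {c, d, g, h}  B2 = {b, c, g, h}  B3 = {a, c, d, h}  B4 = {c, f, g, h}  B5 = {c, e, g, h}
Tree: B1–B2, B1–B3, B2–B4, B4–B5
Each bag holds 4 vertices, so the decomposition has width 3, which upper-bounds the treewidth. On the other hand G contains the 4-clique {c, d, g, h}. A clique must lie in a single bag of any decomposition, so no decomposition can have width below 3. Hence tw(G) = 3 exactly.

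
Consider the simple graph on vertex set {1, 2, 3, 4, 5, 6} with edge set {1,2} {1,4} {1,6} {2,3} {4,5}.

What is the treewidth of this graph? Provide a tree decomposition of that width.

Treewidth 1.
One such decomposition:
Bags: B1 = {1, 4}  B2 = {1, 2}  B3 = {1, 6}  B4 = {4, 5}  B5 = {2, 3}
Tree: B1–B2, B2–B3, B1–B4, B2–B5

Each bag holds 2 vertices, so the decomposition has width 1, which upper-bounds the treewidth. G has an edge, so its treewidth is at least 1. Hence tw(G) = 1 exactly.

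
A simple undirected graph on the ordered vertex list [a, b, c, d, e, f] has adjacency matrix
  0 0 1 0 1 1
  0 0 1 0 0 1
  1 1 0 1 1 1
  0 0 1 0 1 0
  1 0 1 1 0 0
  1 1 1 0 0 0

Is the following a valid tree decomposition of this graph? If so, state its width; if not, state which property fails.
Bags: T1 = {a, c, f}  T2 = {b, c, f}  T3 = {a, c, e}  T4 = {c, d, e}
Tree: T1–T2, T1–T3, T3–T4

Vertex coverage: the bags together contain {a, b, c, d, e, f}, the full vertex set. Edge coverage: each edge of G has both endpoints in at least one bag. Running intersection: for every vertex, the bags containing it form a connected subtree. All three properties hold, so this is a valid tree decomposition of width max|bag| − 1 = 2, and hence tw(G) ≤ 2.

Yes; width 2.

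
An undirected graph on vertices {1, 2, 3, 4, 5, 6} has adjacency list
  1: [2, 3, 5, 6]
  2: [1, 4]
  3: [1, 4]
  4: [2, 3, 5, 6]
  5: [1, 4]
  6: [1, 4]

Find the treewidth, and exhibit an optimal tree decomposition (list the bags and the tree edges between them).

The largest bag has 3 vertices, giving width 2; this decomposition certifies tw(G) ≤ 2. Since 2–4–3–1–2 is a cycle in G, G is not acyclic. Forests are exactly the graphs of treewidth ≤ 1, so tw(G) ≥ 2. Therefore the treewidth is 2.

Treewidth 2.
One such decomposition:
Bags: B1 = {1, 2, 4}  B2 = {1, 3, 4}  B3 = {1, 4, 5}  B4 = {1, 4, 6}
Tree: B1–B2, B2–B3, B3–B4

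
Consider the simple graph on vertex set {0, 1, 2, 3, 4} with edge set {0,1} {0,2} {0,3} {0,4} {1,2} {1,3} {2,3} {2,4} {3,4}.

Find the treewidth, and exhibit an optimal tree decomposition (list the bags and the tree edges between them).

Treewidth 3.
One optimal decomposition is:
Bags: B1 = {0, 2, 3, 4}  B2 = {0, 1, 2, 3}
Tree: B1–B2

The largest bag has 4 vertices, giving width 3; this decomposition certifies tw(G) ≤ 3. For the lower bound, the 4 vertices {0, 1, 2, 3} are pairwise adjacent, and any tree decomposition puts a clique entirely inside one bag — forcing width ≥ 3. Therefore the treewidth is 3.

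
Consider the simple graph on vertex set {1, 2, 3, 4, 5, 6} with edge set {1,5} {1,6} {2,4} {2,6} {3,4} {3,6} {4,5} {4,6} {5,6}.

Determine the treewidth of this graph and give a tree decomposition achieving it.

Each bag holds 3 vertices, so the decomposition has width 2, which upper-bounds the treewidth. On the other hand G contains the 3-clique {1, 5, 6}. A clique must lie in a single bag of any decomposition, so no decomposition can have width below 2. Combining the bounds, tw(G) = 2.

Treewidth 2.
One such decomposition:
Bags: B1 = {3, 4, 6}  B2 = {2, 4, 6}  B3 = {4, 5, 6}  B4 = {1, 5, 6}
Tree: B1–B2, B2–B3, B3–B4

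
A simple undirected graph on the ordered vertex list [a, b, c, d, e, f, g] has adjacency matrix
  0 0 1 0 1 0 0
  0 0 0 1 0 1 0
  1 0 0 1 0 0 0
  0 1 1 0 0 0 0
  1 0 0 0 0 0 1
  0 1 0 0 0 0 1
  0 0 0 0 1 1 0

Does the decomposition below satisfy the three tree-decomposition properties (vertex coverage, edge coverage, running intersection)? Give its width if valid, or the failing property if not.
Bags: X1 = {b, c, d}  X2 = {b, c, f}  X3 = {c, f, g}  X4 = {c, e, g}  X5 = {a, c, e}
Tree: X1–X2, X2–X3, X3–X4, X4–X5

Yes; width 2.

Every vertex of G appears in some bag (union = {a, b, c, d, e, f, g}); every edge is covered by a bag; and for each vertex v the set of bags containing v is connected in the bag tree. The decomposition is therefore valid. The largest bag has 3 vertices, so the width is 2.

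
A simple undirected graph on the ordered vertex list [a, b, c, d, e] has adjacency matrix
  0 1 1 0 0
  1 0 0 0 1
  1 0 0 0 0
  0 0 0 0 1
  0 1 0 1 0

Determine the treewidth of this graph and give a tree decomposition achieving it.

Treewidth 1.
One such decomposition:
Bags: B1 = {a, b}  B2 = {b, e}  B3 = {a, c}  B4 = {d, e}
Tree: B1–B2, B1–B3, B2–B4

The largest bag has 2 vertices, giving width 1; this decomposition certifies tw(G) ≤ 1. Any graph with an edge has treewidth ≥ 1, and G has the edge b–a. Hence tw(G) = 1 exactly.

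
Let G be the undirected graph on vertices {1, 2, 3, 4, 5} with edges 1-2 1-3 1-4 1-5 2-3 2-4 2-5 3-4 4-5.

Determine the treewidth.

A width-3 tree decomposition is:
Bags: B1 = {1, 2, 3, 4}  B2 = {1, 2, 4, 5}
Tree: B1–B2
Every bag has size at most 4, so the width is 4 − 1 = 3 and tw(G) ≤ 3. On the other hand G contains the 4-clique {1, 2, 3, 4}. A clique must lie in a single bag of any decomposition, so no decomposition can have width below 3. Combining the bounds, tw(G) = 3.

3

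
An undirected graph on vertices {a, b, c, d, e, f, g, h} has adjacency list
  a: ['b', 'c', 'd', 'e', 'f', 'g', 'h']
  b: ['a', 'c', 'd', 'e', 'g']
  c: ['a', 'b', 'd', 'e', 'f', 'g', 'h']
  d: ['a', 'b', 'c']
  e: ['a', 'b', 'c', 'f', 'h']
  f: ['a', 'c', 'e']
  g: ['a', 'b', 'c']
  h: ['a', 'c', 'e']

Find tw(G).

A width-3 tree decomposition is:
Bags: B1 = {a, b, c, e}  B2 = {a, c, e, f}  B3 = {a, b, c, d}  B4 = {a, b, c, g}  B5 = {a, c, e, h}
Tree: B1–B2, B1–B3, B3–B4, B2–B5
Every bag has size at most 4, so the width is 4 − 1 = 3 and tw(G) ≤ 3. For the lower bound, the 4 vertices {a, c, e, h} are pairwise adjacent, and any tree decomposition puts a clique entirely inside one bag — forcing width ≥ 3. Therefore the treewidth is 3.

3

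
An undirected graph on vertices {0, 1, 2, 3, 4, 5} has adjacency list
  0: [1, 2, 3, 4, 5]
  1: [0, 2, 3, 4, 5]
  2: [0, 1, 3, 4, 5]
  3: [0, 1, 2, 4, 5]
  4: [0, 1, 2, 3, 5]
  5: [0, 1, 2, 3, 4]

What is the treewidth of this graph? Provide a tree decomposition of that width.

Treewidth 5.
One such decomposition:
Bags: B1 = {0, 1, 2, 3, 4, 5}
Tree: (single bag)

A single bag containing all 6 vertices is trivially a valid decomposition of width 5. For the lower bound, the 6 vertices {0, 1, 2, 3, 4, 5} are pairwise adjacent, and any tree decomposition puts a clique entirely inside one bag — forcing width ≥ 5. Hence tw(G) = 5 exactly.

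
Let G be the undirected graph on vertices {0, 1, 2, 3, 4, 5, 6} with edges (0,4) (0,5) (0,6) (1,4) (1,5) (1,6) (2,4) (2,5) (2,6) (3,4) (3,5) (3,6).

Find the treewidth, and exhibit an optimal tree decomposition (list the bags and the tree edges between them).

Treewidth 3.
Bags: B1 = {0, 4, 5, 6}  B2 = {2, 4, 5, 6}  B3 = {1, 4, 5, 6}  B4 = {3, 4, 5, 6}
Tree: B1–B2, B2–B3, B3–B4

Each bag holds 4 vertices, so the decomposition has width 3, which upper-bounds the treewidth. For the lower bound: the 4 vertex sets {0,4}, {2,6}, {5}, {1} are disjoint, each induces a connected subgraph, and every pair is joined by at least one edge of G. Contracting each set to a single vertex therefore yields K_{4} as a minor, and since treewidth is minor-monotone, tw(G) ≥ tw(K_{4}) = 3. The upper and lower bounds meet at 3, so that is the treewidth.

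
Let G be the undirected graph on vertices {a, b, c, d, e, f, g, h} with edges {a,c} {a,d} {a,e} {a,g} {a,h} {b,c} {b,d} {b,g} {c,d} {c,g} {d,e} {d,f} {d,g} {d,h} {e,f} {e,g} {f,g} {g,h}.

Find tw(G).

A width-3 tree decomposition is:
Bags: B1 = {a, d, e, g}  B2 = {a, c, d, g}  B3 = {b, c, d, g}  B4 = {a, d, g, h}  B5 = {d, e, f, g}
Tree: B1–B2, B2–B3, B1–B4, B1–B5
Each bag holds 4 vertices, so the decomposition has width 3, which upper-bounds the treewidth. On the other hand G contains the 4-clique {a, d, e, g}. A clique must lie in a single bag of any decomposition, so no decomposition can have width below 3. The upper and lower bounds meet at 3, so that is the treewidth.

3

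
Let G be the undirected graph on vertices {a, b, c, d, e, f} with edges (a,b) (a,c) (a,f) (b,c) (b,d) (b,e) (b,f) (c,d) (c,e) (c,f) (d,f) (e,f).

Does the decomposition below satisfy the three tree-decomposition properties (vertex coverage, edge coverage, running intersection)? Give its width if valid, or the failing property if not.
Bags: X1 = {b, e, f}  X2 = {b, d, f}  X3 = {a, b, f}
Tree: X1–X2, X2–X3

A tree decomposition must satisfy three properties: every vertex lies in some bag; for every edge, both endpoints lie together in some bag; and for every vertex, the bags containing it form a connected subtree. Here vertex c appears in no bag, so the decomposition is invalid.

No — vertex c appears in no bag.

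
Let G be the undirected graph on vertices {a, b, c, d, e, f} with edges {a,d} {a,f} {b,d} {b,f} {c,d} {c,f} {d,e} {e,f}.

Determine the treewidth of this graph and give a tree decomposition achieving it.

Every bag has size at most 3, so the width is 3 − 1 = 2 and tw(G) ≤ 2. The edges e–f–b–d–e form a cycle, so G is not a tree and its treewidth is at least 2. Combining the bounds, tw(G) = 2.

Treewidth 2.
One optimal decomposition is:
Bags: B1 = {d, e, f}  B2 = {b, d, f}  B3 = {a, d, f}  B4 = {c, d, f}
Tree: B1–B2, B2–B3, B3–B4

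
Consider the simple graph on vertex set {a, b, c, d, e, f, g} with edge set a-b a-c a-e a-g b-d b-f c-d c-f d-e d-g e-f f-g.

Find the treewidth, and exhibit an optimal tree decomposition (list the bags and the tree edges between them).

Every bag has size at most 4, so the width is 4 − 1 = 3 and tw(G) ≤ 3. For the lower bound: the 4 vertex sets {b,d}, {a,c}, {f}, {e} are disjoint, each induces a connected subgraph, and every pair is joined by at least one edge of G. Contracting each set to a single vertex therefore yields K_{4} as a minor, and since treewidth is minor-monotone, tw(G) ≥ tw(K_{4}) = 3. The upper and lower bounds meet at 3, so that is the treewidth.

Treewidth 3.
Bags: B1 = {a, b, d, f}  B2 = {a, c, d, f}  B3 = {a, d, e, f}  B4 = {a, d, f, g}
Tree: B1–B2, B2–B3, B3–B4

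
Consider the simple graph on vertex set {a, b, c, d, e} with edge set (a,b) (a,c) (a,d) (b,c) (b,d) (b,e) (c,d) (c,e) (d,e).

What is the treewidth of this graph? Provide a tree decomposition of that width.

Treewidth 3.
One optimal decomposition is:
Bags: B1 = {b, c, d, e}  B2 = {a, b, c, d}
Tree: B1–B2

The largest bag has 4 vertices, giving width 3; this decomposition certifies tw(G) ≤ 3. Conversely, {b, c, d, e} is a clique of size 4, and the vertices of any clique must share a bag in every tree decomposition; so some bag has ≥ 4 vertices and tw(G) ≥ 3. The upper and lower bounds meet at 3, so that is the treewidth.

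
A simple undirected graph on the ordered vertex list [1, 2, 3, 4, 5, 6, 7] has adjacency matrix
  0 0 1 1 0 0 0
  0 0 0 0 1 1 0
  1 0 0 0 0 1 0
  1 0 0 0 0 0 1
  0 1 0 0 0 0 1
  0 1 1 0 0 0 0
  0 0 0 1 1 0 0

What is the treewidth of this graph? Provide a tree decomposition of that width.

Every bag has size at most 3, so the width is 3 − 1 = 2 and tw(G) ≤ 2. The edges 1–3–6–2–5–7–4–1 form a cycle, so G is not a tree and its treewidth is at least 2. The upper and lower bounds meet at 2, so that is the treewidth.

Treewidth 2.
Bags: B1 = {1, 3, 6}  B2 = {1, 2, 6}  B3 = {1, 2, 5}  B4 = {1, 5, 7}  B5 = {1, 4, 7}
Tree: B1–B2, B2–B3, B3–B4, B4–B5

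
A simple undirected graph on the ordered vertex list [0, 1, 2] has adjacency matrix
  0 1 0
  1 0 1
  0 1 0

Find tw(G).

1

A width-1 tree decomposition is:
Bags: B1 = {0, 1}  B2 = {1, 2}
Tree: B1–B2
The largest bag has 2 vertices, giving width 1; this decomposition certifies tw(G) ≤ 1. G has an edge, so its treewidth is at least 1. Therefore the treewidth is 1.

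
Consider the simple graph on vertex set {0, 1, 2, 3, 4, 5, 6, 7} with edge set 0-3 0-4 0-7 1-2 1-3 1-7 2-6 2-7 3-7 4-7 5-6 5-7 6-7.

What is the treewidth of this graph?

A width-2 tree decomposition is:
Bags: B1 = {1, 3, 7}  B2 = {1, 2, 7}  B3 = {0, 3, 7}  B4 = {2, 6, 7}  B5 = {5, 6, 7}  B6 = {0, 4, 7}
Tree: B1–B2, B1–B3, B2–B4, B4–B5, B3–B6
The largest bag has 3 vertices, giving width 2; this decomposition certifies tw(G) ≤ 2. For the lower bound, the 3 vertices {0, 3, 7} are pairwise adjacent, and any tree decomposition puts a clique entirely inside one bag — forcing width ≥ 2. The upper and lower bounds meet at 2, so that is the treewidth.

2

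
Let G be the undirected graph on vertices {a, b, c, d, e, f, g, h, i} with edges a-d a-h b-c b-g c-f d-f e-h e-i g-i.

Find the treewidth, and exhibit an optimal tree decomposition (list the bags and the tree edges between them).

Treewidth 2.
One optimal decomposition is:
Bags: B1 = {a, d, h}  B2 = {d, e, h}  B3 = {d, e, i}  B4 = {d, g, i}  B5 = {b, d, g}  B6 = {b, c, d}  B7 = {c, d, f}
Tree: B1–B2, B2–B3, B3–B4, B4–B5, B5–B6, B6–B7

Every bag has size at most 3, so the width is 3 − 1 = 2 and tw(G) ≤ 2. Since d–a–h–e–i–g–b–c–f–d is a cycle in G, G is not acyclic. Forests are exactly the graphs of treewidth ≤ 1, so tw(G) ≥ 2. The upper and lower bounds meet at 2, so that is the treewidth.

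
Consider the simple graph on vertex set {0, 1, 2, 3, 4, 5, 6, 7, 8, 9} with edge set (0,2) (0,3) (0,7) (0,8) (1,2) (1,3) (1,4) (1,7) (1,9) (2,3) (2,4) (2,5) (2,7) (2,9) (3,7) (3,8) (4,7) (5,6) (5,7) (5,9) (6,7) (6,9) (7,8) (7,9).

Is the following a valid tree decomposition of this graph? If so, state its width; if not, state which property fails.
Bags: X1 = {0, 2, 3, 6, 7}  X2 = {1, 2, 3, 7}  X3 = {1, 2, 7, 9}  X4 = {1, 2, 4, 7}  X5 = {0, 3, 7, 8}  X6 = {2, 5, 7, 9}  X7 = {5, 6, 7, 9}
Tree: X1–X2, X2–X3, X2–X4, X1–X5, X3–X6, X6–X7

No — bags containing vertex 6 are not connected in the tree.

A tree decomposition must satisfy three properties: every vertex lies in some bag; for every edge, both endpoints lie together in some bag; and for every vertex, the bags containing it form a connected subtree. Here bags containing vertex 6 are not connected in the tree, so the decomposition is invalid.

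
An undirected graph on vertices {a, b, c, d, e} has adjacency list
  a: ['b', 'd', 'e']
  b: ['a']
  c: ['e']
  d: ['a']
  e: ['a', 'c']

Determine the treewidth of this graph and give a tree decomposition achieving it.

Treewidth 1.
Bags: B1 = {a, b}  B2 = {a, d}  B3 = {a, e}  B4 = {c, e}
Tree: B1–B2, B2–B3, B3–B4

Every bag has size at most 2, so the width is 2 − 1 = 1 and tw(G) ≤ 1. Any graph with an edge has treewidth ≥ 1, and G has the edge b–a. Combining the bounds, tw(G) = 1.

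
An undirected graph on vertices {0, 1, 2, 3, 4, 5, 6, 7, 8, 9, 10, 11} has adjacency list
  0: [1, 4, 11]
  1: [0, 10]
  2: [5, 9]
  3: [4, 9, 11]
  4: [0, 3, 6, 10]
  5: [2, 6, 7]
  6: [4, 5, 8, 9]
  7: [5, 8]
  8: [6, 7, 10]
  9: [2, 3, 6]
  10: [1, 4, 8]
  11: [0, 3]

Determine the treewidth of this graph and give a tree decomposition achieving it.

Each bag holds 4 vertices, so the decomposition has width 3, which upper-bounds the treewidth. For the lower bound: the 4 vertex sets {0,1,11}, {3}, {4}, {6,8,9,10} are disjoint, each induces a connected subgraph, and every pair is joined by at least one edge of G. Contracting each set to a single vertex therefore yields K_{4} as a minor, and since treewidth is minor-monotone, tw(G) ≥ tw(K_{4}) = 3. Combining the bounds, tw(G) = 3.

Treewidth 3.
One optimal decomposition is:
Bags: B1 = {0, 1, 3, 11}  B2 = {0, 1, 3, 4}  B3 = {1, 3, 4, 10}  B4 = {3, 4, 9, 10}  B5 = {4, 6, 9, 10}  B6 = {6, 8, 9, 10}  B7 = {2, 6, 8, 9}  B8 = {2, 5, 6, 8}  B9 = {2, 5, 7, 8}
Tree: B1–B2, B2–B3, B3–B4, B4–B5, B5–B6, B6–B7, B7–B8, B8–B9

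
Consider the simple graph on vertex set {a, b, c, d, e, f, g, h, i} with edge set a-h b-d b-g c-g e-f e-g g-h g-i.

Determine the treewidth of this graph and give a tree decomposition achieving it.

Treewidth 1.
One such decomposition:
Bags: B1 = {e, g}  B2 = {e, f}  B3 = {b, g}  B4 = {g, i}  B5 = {c, g}  B6 = {g, h}  B7 = {b, d}  B8 = {a, h}
Tree: B1–B2, B1–B3, B1–B4, B1–B5, B3–B6, B3–B7, B6–B8

Each bag holds 2 vertices, so the decomposition has width 1, which upper-bounds the treewidth. G has an edge, so its treewidth is at least 1. Therefore the treewidth is 1.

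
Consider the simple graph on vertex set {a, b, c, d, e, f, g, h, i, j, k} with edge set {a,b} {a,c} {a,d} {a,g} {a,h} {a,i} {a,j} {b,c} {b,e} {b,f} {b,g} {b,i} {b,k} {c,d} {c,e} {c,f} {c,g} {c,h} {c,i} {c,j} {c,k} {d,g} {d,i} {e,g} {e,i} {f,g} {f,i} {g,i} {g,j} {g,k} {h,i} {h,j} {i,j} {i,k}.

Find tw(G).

4

A width-4 tree decomposition is:
Bags: B1 = {a, b, c, g, i}  B2 = {b, c, f, g, i}  B3 = {b, c, g, i, k}  B4 = {b, c, e, g, i}  B5 = {a, c, d, g, i}  B6 = {a, c, g, i, j}  B7 = {a, c, h, i, j}
Tree: B1–B2, B1–B3, B1–B4, B1–B5, B5–B6, B6–B7
Every bag has size at most 5, so the width is 5 − 1 = 4 and tw(G) ≤ 4. Conversely, {a, c, d, g, i} is a clique of size 5, and the vertices of any clique must share a bag in every tree decomposition; so some bag has ≥ 5 vertices and tw(G) ≥ 4. Combining the bounds, tw(G) = 4.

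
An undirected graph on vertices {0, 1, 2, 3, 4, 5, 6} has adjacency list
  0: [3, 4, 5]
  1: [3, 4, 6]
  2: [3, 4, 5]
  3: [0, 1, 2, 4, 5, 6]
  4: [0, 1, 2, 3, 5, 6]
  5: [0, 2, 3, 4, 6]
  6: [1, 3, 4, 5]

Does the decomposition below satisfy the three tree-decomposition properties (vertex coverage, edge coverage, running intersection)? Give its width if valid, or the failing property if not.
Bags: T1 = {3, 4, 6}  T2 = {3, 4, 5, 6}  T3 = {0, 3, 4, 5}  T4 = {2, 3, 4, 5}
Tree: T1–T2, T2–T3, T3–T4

No — vertex 1 appears in no bag.

A tree decomposition must satisfy three properties: every vertex lies in some bag; for every edge, both endpoints lie together in some bag; and for every vertex, the bags containing it form a connected subtree. Here vertex 1 appears in no bag, so the decomposition is invalid.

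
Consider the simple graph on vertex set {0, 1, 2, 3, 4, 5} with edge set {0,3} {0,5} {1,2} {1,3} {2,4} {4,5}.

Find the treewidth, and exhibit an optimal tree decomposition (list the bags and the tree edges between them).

The largest bag has 3 vertices, giving width 2; this decomposition certifies tw(G) ≤ 2. The edges 4–5–0–3–1–2–4 form a cycle, so G is not a tree and its treewidth is at least 2. The upper and lower bounds meet at 2, so that is the treewidth.

Treewidth 2.
One such decomposition:
Bags: B1 = {0, 4, 5}  B2 = {0, 3, 4}  B3 = {1, 3, 4}  B4 = {1, 2, 4}
Tree: B1–B2, B2–B3, B3–B4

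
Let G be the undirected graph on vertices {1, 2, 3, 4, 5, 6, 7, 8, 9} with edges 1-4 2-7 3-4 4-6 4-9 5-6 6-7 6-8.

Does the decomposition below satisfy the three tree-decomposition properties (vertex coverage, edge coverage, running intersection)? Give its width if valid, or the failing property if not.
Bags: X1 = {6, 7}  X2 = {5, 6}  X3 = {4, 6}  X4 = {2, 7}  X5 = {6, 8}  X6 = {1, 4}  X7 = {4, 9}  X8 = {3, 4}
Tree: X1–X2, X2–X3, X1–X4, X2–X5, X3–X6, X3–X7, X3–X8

Yes; width 1.

Checking the three conditions: (i) the bags cover all of {1, 2, 3, 4, 5, 6, 7, 8, 9}; (ii) for each edge, some bag contains both endpoints; (iii) the bags containing any fixed vertex form a subtree. All hold, so the decomposition is valid with width 2 − 1 = 1.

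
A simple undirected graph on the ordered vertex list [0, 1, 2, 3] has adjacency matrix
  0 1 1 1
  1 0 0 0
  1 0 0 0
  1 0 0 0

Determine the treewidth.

1

A width-1 tree decomposition is:
Bags: B1 = {0, 1}  B2 = {0, 3}  B3 = {0, 2}
Tree: B1–B2, B1–B3
Every bag has size at most 2, so the width is 2 − 1 = 1 and tw(G) ≤ 1. Since G has at least one edge (e.g. 0–1), it is not an edgeless graph, so tw(G) ≥ 1. Combining the bounds, tw(G) = 1.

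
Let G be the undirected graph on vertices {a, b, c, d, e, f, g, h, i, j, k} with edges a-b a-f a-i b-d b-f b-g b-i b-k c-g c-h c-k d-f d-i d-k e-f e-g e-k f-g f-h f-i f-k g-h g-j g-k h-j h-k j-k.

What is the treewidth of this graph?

A width-3 tree decomposition is:
Bags: B1 = {b, d, f, k}  B2 = {b, d, f, i}  B3 = {a, b, f, i}  B4 = {b, f, g, k}  B5 = {f, g, h, k}  B6 = {g, h, j, k}  B7 = {c, g, h, k}  B8 = {e, f, g, k}
Tree: B1–B2, B2–B3, B1–B4, B4–B5, B5–B6, B6–B7, B5–B8
Every bag has size at most 4, so the width is 4 − 1 = 3 and tw(G) ≤ 3. On the other hand G contains the 4-clique {g, h, j, k}. A clique must lie in a single bag of any decomposition, so no decomposition can have width below 3. Combining the bounds, tw(G) = 3.

3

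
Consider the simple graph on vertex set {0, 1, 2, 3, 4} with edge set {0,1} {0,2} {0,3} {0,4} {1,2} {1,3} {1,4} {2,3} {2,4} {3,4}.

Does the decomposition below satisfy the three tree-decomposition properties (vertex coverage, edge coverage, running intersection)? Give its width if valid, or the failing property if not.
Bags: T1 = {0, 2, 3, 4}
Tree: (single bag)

No — vertex 1 appears in no bag.

A tree decomposition must satisfy three properties: every vertex lies in some bag; for every edge, both endpoints lie together in some bag; and for every vertex, the bags containing it form a connected subtree. Here vertex 1 appears in no bag, so the decomposition is invalid.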